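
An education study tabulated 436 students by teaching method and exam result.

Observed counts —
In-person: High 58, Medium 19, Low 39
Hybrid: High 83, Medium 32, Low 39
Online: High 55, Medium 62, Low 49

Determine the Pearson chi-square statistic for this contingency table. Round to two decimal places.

24.15

Row totals: 116, 154, 166. Column totals: 196, 113, 127. Grand total N = 436.
Expected counts (row total × column total / N):
  In-person, High: 116×196/436 = 52.147
  In-person, Medium: 116×113/436 = 30.064
  In-person, Low: 116×127/436 = 33.789
  Hybrid, High: 154×196/436 = 69.229
  Hybrid, Medium: 154×113/436 = 39.913
  Hybrid, Low: 154×127/436 = 44.858
  Online, High: 166×196/436 = 74.624
  Online, Medium: 166×113/436 = 43.023
  Online, Low: 166×127/436 = 48.353
Contributions (O − E)²/E:
  (58 − 52.147)²/52.147 = 0.6569
  (19 − 30.064)²/30.064 = 4.0717
  (39 − 33.789)²/33.789 = 0.8036
  (83 − 69.229)²/69.229 = 2.7393
  (32 − 39.913)²/39.913 = 1.5688
  (39 − 44.858)²/44.858 = 0.7650
  (55 − 74.624)²/74.624 = 5.1606
  (62 − 43.023)²/43.023 = 8.3706
  (49 − 48.353)²/48.353 = 0.0087
χ² = 0.6569 + 4.0717 + 0.8036 + 2.7393 + 1.5688 + 0.7650 + 5.1606 + 8.3706 + 0.0087 = 24.15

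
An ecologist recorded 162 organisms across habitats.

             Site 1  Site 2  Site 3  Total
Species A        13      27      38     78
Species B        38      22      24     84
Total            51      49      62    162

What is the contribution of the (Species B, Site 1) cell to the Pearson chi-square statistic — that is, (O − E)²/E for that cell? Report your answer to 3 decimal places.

5.049

Row total (Species B) = 84; column total (Site 1) = 51; N = 162.
Expected count E = 84 × 51 / 162 = 26.44444.
Contribution = (O − E)²/E = (38 − 26.44444)² / 26.44444 = 5.049.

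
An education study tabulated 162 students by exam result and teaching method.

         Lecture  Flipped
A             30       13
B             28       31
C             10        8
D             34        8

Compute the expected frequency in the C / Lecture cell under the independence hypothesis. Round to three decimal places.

Row total (C) = 18; column total (Lecture) = 102; grand total N = 162.
Expected count = (row total × column total) / N = 18 × 102 / 162 = 11.333.

11.333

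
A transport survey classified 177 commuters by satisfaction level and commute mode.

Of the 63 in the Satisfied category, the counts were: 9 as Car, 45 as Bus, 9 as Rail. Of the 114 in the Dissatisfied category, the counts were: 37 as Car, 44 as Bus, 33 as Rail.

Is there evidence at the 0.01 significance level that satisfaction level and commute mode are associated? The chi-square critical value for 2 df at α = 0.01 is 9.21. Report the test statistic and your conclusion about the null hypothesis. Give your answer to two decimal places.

17.53; reject H₀

Row totals: 63, 114. Column totals: 46, 89, 42. Grand total N = 177.
Expected counts (row total × column total / N):
  Satisfied, Car: 63×46/177 = 16.373
  Satisfied, Bus: 63×89/177 = 31.678
  Satisfied, Rail: 63×42/177 = 14.949
  Dissatisfied, Car: 114×46/177 = 29.627
  Dissatisfied, Bus: 114×89/177 = 57.322
  Dissatisfied, Rail: 114×42/177 = 27.051
Contributions (O − E)²/E:
  (9 − 16.373)²/16.373 = 3.3202
  (45 − 31.678)²/31.678 = 5.6025
  (9 − 14.949)²/14.949 = 2.3674
  (37 − 29.627)²/29.627 = 1.8349
  (44 − 57.322)²/57.322 = 3.0961
  (33 − 27.051)²/27.051 = 1.3083
χ² = 3.3202 + 5.6025 + 2.3674 + 1.8349 + 3.0961 + 1.3083 = 17.53
df = (2−1)(3−1) = 2. Since 17.53 > 9.21, reject the null hypothesis of independence at α = 0.01.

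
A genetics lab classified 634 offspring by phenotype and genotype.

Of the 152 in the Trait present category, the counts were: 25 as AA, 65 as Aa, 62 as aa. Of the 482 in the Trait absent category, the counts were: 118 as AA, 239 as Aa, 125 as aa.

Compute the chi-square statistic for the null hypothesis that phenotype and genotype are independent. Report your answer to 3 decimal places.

13.075

Row totals: 152, 482. Column totals: 143, 304, 187. Grand total N = 634.
Expected counts (row total × column total / N):
  Trait present, AA: 152×143/634 = 34.2839
  Trait present, Aa: 152×304/634 = 72.8833
  Trait present, aa: 152×187/634 = 44.8328
  Trait absent, AA: 482×143/634 = 108.7161
  Trait absent, Aa: 482×304/634 = 231.1167
  Trait absent, aa: 482×187/634 = 142.1672
Contributions (O − E)²/E:
  (25 − 34.2839)²/34.2839 = 2.5140
  (65 − 72.8833)²/72.8833 = 0.8527
  (62 − 44.8328)²/44.8328 = 6.5736
  (118 − 108.7161)²/108.7161 = 0.7928
  (239 − 231.1167)²/231.1167 = 0.2689
  (125 − 142.1672)²/142.1672 = 2.0730
χ² = 2.5140 + 0.8527 + 6.5736 + 0.7928 + 0.2689 + 2.0730 = 13.075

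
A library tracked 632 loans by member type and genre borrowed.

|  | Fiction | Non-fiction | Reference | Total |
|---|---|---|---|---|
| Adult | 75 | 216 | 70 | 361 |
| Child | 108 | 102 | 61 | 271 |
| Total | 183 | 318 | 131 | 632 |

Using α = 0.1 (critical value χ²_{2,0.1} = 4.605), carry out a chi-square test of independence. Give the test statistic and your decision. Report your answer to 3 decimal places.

Grand total N = 632.
Expected counts (row total × column total / N):
  Adult, Fiction: 361×183/632 = 104.5301
  Adult, Non-fiction: 361×318/632 = 181.6424
  Adult, Reference: 361×131/632 = 74.8275
  Child, Fiction: 271×183/632 = 78.4699
  Child, Non-fiction: 271×318/632 = 136.3576
  Child, Reference: 271×131/632 = 56.1725
Contributions (O − E)²/E:
  (75 − 104.5301)²/104.5301 = 8.3424
  (216 − 181.6424)²/181.6424 = 6.4987
  (70 − 74.8275)²/74.8275 = 0.3114
  (108 − 78.4699)²/78.4699 = 11.1129
  (102 − 136.3576)²/136.3576 = 8.6570
  (61 − 56.1725)²/56.1725 = 0.4149
χ² = 8.3424 + 6.4987 + 0.3114 + 11.1129 + 8.6570 + 0.4149 = 35.337
df = (2−1)(3−1) = 2. Since 35.337 > 4.605, reject the null hypothesis of independence at α = 0.1.

35.337; reject H₀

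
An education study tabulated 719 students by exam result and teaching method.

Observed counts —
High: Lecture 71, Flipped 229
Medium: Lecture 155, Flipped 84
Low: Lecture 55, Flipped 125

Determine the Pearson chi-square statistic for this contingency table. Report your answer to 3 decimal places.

Row totals: 300, 239, 180. Column totals: 281, 438. Grand total N = 719.
Expected counts (row total × column total / N):
  High, Lecture: 300×281/719 = 117.2462
  High, Flipped: 300×438/719 = 182.7538
  Medium, Lecture: 239×281/719 = 93.4061
  Medium, Flipped: 239×438/719 = 145.5939
  Low, Lecture: 180×281/719 = 70.3477
  Low, Flipped: 180×438/719 = 109.6523
Contributions (O − E)²/E:
  (71 − 117.2462)²/117.2462 = 18.2412
  (229 − 182.7538)²/182.7538 = 11.7027
  (155 − 93.4061)²/93.4061 = 40.6163
  (84 − 145.5939)²/145.5939 = 26.0575
  (55 − 70.3477)²/70.3477 = 3.3484
  (125 − 109.6523)²/109.6523 = 2.1482
χ² = 18.2412 + 11.7027 + 40.6163 + 26.0575 + 3.3484 + 2.1482 = 102.114

102.114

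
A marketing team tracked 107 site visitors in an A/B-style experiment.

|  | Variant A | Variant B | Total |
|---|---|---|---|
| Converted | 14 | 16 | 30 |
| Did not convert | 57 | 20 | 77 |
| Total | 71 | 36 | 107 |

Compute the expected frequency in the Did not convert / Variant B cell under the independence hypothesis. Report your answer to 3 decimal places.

25.907

Row total (Did not convert) = 77; column total (Variant B) = 36; grand total N = 107.
Expected count = (row total × column total) / N = 77 × 36 / 107 = 25.907.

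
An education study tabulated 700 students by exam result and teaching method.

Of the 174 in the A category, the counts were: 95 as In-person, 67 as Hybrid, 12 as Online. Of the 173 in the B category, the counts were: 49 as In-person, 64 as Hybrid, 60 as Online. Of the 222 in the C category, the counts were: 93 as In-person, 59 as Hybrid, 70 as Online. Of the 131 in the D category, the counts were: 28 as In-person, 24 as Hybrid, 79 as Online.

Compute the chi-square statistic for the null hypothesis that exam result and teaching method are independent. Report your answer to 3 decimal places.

Row totals: 174, 173, 222, 131. Column totals: 265, 214, 221. Grand total N = 700.
Expected counts (row total × column total / N):
  A, In-person: 174×265/700 = 65.8714
  A, Hybrid: 174×214/700 = 53.1943
  A, Online: 174×221/700 = 54.9343
  B, In-person: 173×265/700 = 65.4929
  B, Hybrid: 173×214/700 = 52.8886
  B, Online: 173×221/700 = 54.6186
  C, In-person: 222×265/700 = 84.0429
  C, Hybrid: 222×214/700 = 67.8686
  C, Online: 222×221/700 = 70.0886
  D, In-person: 131×265/700 = 49.5929
  D, Hybrid: 131×214/700 = 40.0486
  D, Online: 131×221/700 = 41.3586
Contributions (O − E)²/E:
  (95 − 65.8714)²/65.8714 = 12.8808
  (67 − 53.1943)²/53.1943 = 3.5830
  (12 − 54.9343)²/54.9343 = 33.5556
  (49 − 65.4929)²/65.4929 = 4.1534
  (64 − 52.8886)²/52.8886 = 2.3344
  (60 − 54.6186)²/54.6186 = 0.5302
  (93 − 84.0429)²/84.0429 = 0.9546
  (59 − 67.8686)²/67.8686 = 1.1589
  (70 − 70.0886)²/70.0886 = 0.0001
  (28 − 49.5929)²/49.5929 = 9.4016
  (24 − 40.0486)²/40.0486 = 6.4311
  (79 − 41.3586)²/41.3586 = 34.2583
χ² = 12.8808 + 3.5830 + 33.5556 + 4.1534 + 2.3344 + 0.5302 + 0.9546 + 1.1589 + 0.0001 + 9.4016 + 6.4311 + 34.2583 = 109.242

109.242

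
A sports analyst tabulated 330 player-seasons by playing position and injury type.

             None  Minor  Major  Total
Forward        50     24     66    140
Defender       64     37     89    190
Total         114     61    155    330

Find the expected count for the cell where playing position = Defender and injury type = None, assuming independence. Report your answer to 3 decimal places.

Row total (Defender) = 190; column total (None) = 114; grand total N = 330.
Expected count = (row total × column total) / N = 190 × 114 / 330 = 65.636.

65.636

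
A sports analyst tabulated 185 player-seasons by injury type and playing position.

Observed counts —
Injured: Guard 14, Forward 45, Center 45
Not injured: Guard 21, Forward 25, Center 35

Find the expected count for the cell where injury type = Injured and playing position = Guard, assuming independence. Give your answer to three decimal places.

Row total (Injured) = 104; column total (Guard) = 35; grand total N = 185.
Expected count = (row total × column total) / N = 104 × 35 / 185 = 19.676.

19.676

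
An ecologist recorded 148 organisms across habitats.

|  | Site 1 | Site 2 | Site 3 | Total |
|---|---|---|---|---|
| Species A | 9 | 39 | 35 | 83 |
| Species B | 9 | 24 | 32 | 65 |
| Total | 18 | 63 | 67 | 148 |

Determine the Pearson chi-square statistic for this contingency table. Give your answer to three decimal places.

Grand total N = 148.
Expected counts (row total × column total / N):
  Species A, Site 1: 83×18/148 = 10.09459
  Species A, Site 2: 83×63/148 = 35.33108
  Species A, Site 3: 83×67/148 = 37.57432
  Species B, Site 1: 65×18/148 = 7.90541
  Species B, Site 2: 65×63/148 = 27.66892
  Species B, Site 3: 65×67/148 = 29.42568
Contributions (O − E)²/E:
  (9 − 10.09459)²/10.09459 = 0.1187
  (39 − 35.33108)²/35.33108 = 0.3810
  (35 − 37.57432)²/37.57432 = 0.1764
  (9 − 7.90541)²/7.90541 = 0.1516
  (24 − 27.66892)²/27.66892 = 0.4865
  (32 − 29.42568)²/29.42568 = 0.2252
χ² = 0.1187 + 0.3810 + 0.1764 + 0.1516 + 0.4865 + 0.2252 = 1.539

1.539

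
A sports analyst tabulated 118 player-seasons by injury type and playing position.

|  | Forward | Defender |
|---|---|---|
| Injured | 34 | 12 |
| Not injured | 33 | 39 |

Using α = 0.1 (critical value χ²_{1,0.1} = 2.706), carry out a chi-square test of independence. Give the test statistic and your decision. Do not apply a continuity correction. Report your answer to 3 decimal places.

Row totals: 46, 72. Column totals: 67, 51. Grand total N = 118.
Expected counts (row total × column total / N):
  Injured, Forward: 46×67/118 = 26.1186
  Injured, Defender: 46×51/118 = 19.8814
  Not injured, Forward: 72×67/118 = 40.8814
  Not injured, Defender: 72×51/118 = 31.1186
Contributions (O − E)²/E:
  (34 − 26.1186)²/26.1186 = 2.3782
  (12 − 19.8814)²/19.8814 = 3.1244
  (33 − 40.8814)²/40.8814 = 1.5194
  (39 − 31.1186)²/31.1186 = 1.9961
χ² = 2.3782 + 3.1244 + 1.5194 + 1.9961 = 9.018
df = (2−1)(2−1) = 1. Since 9.018 > 2.706, reject the null hypothesis of independence at α = 0.1.

9.018; reject H₀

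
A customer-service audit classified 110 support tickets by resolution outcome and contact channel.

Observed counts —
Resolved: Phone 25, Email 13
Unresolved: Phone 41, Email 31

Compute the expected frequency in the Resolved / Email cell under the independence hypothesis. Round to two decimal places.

Row total (Resolved) = 38; column total (Email) = 44; grand total N = 110.
Expected count = (row total × column total) / N = 38 × 44 / 110 = 15.20.

15.20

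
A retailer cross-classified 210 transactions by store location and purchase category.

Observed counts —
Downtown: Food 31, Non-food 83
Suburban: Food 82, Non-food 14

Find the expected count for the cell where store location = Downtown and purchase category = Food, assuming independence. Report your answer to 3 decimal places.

61.343

Row total (Downtown) = 114; column total (Food) = 113; grand total N = 210.
Expected count = (row total × column total) / N = 114 × 113 / 210 = 61.343.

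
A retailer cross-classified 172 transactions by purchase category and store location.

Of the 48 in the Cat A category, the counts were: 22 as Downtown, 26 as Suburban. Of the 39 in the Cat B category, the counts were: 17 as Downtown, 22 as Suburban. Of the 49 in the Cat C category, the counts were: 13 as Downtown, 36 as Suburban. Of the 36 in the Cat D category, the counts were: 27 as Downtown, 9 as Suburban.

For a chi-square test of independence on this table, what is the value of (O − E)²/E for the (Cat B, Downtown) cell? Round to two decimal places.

0.05

Row total (Cat B) = 39; column total (Downtown) = 79; N = 172.
Expected count E = 39 × 79 / 172 = 17.9128.
Contribution = (O − E)²/E = (17 − 17.9128)² / 17.9128 = 0.05.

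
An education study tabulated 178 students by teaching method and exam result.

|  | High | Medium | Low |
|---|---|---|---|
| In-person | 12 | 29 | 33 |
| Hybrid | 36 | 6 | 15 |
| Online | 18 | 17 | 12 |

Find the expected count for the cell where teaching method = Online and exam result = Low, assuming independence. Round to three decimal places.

Row total (Online) = 47; column total (Low) = 60; grand total N = 178.
Expected count = (row total × column total) / N = 47 × 60 / 178 = 15.843.

15.843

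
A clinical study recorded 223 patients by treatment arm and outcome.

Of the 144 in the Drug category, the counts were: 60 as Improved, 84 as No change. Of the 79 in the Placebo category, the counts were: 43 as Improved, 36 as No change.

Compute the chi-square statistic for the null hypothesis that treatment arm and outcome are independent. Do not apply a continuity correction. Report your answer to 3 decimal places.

Row totals: 144, 79. Column totals: 103, 120. Grand total N = 223.
Expected counts (row total × column total / N):
  Drug, Improved: 144×103/223 = 66.5112
  Drug, No change: 144×120/223 = 77.4888
  Placebo, Improved: 79×103/223 = 36.4888
  Placebo, No change: 79×120/223 = 42.5112
Contributions (O − E)²/E:
  (60 − 66.5112)²/66.5112 = 0.6374
  (84 − 77.4888)²/77.4888 = 0.5471
  (43 − 36.4888)²/36.4888 = 1.1619
  (36 − 42.5112)²/42.5112 = 0.9973
χ² = 0.6374 + 0.5471 + 1.1619 + 0.9973 = 3.344

3.344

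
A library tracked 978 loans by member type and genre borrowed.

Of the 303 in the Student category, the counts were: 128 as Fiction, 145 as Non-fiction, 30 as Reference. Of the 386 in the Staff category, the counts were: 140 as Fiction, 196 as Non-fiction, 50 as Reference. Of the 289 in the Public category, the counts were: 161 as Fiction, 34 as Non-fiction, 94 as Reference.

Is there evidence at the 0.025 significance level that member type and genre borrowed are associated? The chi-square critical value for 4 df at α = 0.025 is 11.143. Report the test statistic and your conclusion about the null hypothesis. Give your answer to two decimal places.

Row totals: 303, 386, 289. Column totals: 429, 375, 174. Grand total N = 978.
Expected counts (row total × column total / N):
  Student, Fiction: 303×429/978 = 132.911
  Student, Non-fiction: 303×375/978 = 116.181
  Student, Reference: 303×174/978 = 53.908
  Staff, Fiction: 386×429/978 = 169.319
  Staff, Non-fiction: 386×375/978 = 148.006
  Staff, Reference: 386×174/978 = 68.675
  Public, Fiction: 289×429/978 = 126.770
  Public, Non-fiction: 289×375/978 = 110.813
  Public, Reference: 289×174/978 = 51.417
Contributions (O − E)²/E:
  (128 − 132.911)²/132.911 = 0.1815
  (145 − 116.181)²/116.181 = 7.1486
  (30 − 53.908)²/53.908 = 10.6031
  (140 − 169.319)²/169.319 = 5.0768
  (196 − 148.006)²/148.006 = 15.5630
  (50 − 68.675)²/68.675 = 5.0783
  (161 − 126.770)²/126.770 = 9.2427
  (34 − 110.813)²/110.813 = 53.2450
  (94 − 51.417)²/51.417 = 35.2668
χ² = 0.1815 + 7.1486 + 10.6031 + 5.0768 + 15.5630 + 5.0783 + 9.2427 + 53.2450 + 35.2668 = 141.41
df = (3−1)(3−1) = 4. Since 141.41 > 11.143, reject the null hypothesis of independence at α = 0.025.

141.41; reject H₀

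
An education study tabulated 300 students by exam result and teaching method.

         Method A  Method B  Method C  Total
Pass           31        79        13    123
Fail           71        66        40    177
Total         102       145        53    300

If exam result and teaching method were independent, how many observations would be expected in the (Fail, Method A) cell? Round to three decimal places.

Row total (Fail) = 177; column total (Method A) = 102; grand total N = 300.
Expected count = (row total × column total) / N = 177 × 102 / 300 = 60.180.

60.180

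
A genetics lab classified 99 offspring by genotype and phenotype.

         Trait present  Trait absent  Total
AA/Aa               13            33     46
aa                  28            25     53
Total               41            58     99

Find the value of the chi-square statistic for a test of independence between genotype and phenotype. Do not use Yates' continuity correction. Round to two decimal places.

6.13

Grand total N = 99.
Expected counts (row total × column total / N):
  AA/Aa, Trait present: 46×41/99 = 19.051
  AA/Aa, Trait absent: 46×58/99 = 26.949
  aa, Trait present: 53×41/99 = 21.949
  aa, Trait absent: 53×58/99 = 31.051
Contributions (O − E)²/E:
  (13 − 19.051)²/19.051 = 1.9219
  (33 − 26.949)²/26.949 = 1.3587
  (28 − 21.949)²/21.949 = 1.6682
  (25 − 31.051)²/31.051 = 1.1792
χ² = 1.9219 + 1.3587 + 1.6682 + 1.1792 = 6.13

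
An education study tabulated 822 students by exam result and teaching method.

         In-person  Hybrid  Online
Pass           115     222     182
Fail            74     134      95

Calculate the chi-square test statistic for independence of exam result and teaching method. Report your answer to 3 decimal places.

1.303

Row totals: 519, 303. Column totals: 189, 356, 277. Grand total N = 822.
Expected counts (row total × column total / N):
  Pass, In-person: 519×189/822 = 119.3321
  Pass, Hybrid: 519×356/822 = 224.7737
  Pass, Online: 519×277/822 = 174.8942
  Fail, In-person: 303×189/822 = 69.6679
  Fail, Hybrid: 303×356/822 = 131.2263
  Fail, Online: 303×277/822 = 102.1058
Contributions (O − E)²/E:
  (115 − 119.3321)²/119.3321 = 0.1573
  (222 − 224.7737)²/224.7737 = 0.0342
  (182 − 174.8942)²/174.8942 = 0.2887
  (74 − 69.6679)²/69.6679 = 0.2694
  (134 − 131.2263)²/131.2263 = 0.0586
  (95 − 102.1058)²/102.1058 = 0.4945
χ² = 0.1573 + 0.0342 + 0.2887 + 0.2694 + 0.0586 + 0.4945 = 1.303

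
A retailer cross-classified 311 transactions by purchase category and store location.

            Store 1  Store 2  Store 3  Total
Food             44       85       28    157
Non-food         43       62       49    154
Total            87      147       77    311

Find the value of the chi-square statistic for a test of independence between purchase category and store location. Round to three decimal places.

Grand total N = 311.
Expected counts (row total × column total / N):
  Food, Store 1: 157×87/311 = 43.9196
  Food, Store 2: 157×147/311 = 74.2090
  Food, Store 3: 157×77/311 = 38.8714
  Non-food, Store 1: 154×87/311 = 43.0804
  Non-food, Store 2: 154×147/311 = 72.7910
  Non-food, Store 3: 154×77/311 = 38.1286
Contributions (O − E)²/E:
  (44 − 43.9196)²/43.9196 = 0.0001
  (85 − 74.2090)²/74.2090 = 1.5692
  (28 − 38.8714)²/38.8714 = 3.0405
  (43 − 43.0804)²/43.0804 = 0.0002
  (62 − 72.7910)²/72.7910 = 1.5997
  (49 − 38.1286)²/38.1286 = 3.0997
χ² = 0.0001 + 1.5692 + 3.0405 + 0.0002 + 1.5997 + 3.0997 = 9.309

9.309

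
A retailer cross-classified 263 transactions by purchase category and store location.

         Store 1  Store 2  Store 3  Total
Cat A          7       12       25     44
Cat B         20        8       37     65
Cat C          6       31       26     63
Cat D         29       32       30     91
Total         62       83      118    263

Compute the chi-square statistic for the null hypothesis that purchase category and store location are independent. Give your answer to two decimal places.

Grand total N = 263.
Expected counts (row total × column total / N):
  Cat A, Store 1: 44×62/263 = 10.373
  Cat A, Store 2: 44×83/263 = 13.886
  Cat A, Store 3: 44×118/263 = 19.741
  Cat B, Store 1: 65×62/263 = 15.323
  Cat B, Store 2: 65×83/263 = 20.513
  Cat B, Store 3: 65×118/263 = 29.163
  Cat C, Store 1: 63×62/263 = 14.852
  Cat C, Store 2: 63×83/263 = 19.882
  Cat C, Store 3: 63×118/263 = 28.266
  Cat D, Store 1: 91×62/263 = 21.452
  Cat D, Store 2: 91×83/263 = 28.719
  Cat D, Store 3: 91×118/263 = 40.829
Contributions (O − E)²/E:
  (7 − 10.373)²/10.373 = 1.0968
  (12 − 13.886)²/13.886 = 0.2562
  (25 − 19.741)²/19.741 = 1.4010
  (20 − 15.323)²/15.323 = 1.4275
  (8 − 20.513)²/20.513 = 7.6330
  (37 − 29.163)²/29.163 = 2.1060
  (6 − 14.852)²/14.852 = 5.2759
  (31 − 19.882)²/19.882 = 6.2172
  (26 − 28.266)²/28.266 = 0.1817
  (29 − 21.452)²/21.452 = 2.6558
  (32 − 28.719)²/28.719 = 0.3748
  (30 − 40.829)²/40.829 = 2.8722
χ² = 1.0968 + 0.2562 + 1.4010 + 1.4275 + 7.6330 + 2.1060 + 5.2759 + 6.2172 + 0.1817 + 2.6558 + 0.3748 + 2.8722 = 31.50

31.50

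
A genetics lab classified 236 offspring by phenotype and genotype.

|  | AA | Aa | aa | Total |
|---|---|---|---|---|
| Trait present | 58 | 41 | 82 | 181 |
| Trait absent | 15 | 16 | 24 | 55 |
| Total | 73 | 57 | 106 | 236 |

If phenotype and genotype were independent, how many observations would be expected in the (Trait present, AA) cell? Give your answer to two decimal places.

55.99

Row total (Trait present) = 181; column total (AA) = 73; grand total N = 236.
Expected count = (row total × column total) / N = 181 × 73 / 236 = 55.99.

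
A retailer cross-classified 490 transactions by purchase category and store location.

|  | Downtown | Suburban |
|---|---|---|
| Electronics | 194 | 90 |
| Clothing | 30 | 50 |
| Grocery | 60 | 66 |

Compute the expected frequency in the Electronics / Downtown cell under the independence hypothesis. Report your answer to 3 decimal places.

164.604

Row total (Electronics) = 284; column total (Downtown) = 284; grand total N = 490.
Expected count = (row total × column total) / N = 284 × 284 / 490 = 164.604.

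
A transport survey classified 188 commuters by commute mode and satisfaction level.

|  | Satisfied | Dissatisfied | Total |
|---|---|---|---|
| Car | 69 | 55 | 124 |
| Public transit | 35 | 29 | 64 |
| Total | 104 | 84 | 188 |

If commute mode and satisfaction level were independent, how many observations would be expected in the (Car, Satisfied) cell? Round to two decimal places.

68.60

Row total (Car) = 124; column total (Satisfied) = 104; grand total N = 188.
Expected count = (row total × column total) / N = 124 × 104 / 188 = 68.60.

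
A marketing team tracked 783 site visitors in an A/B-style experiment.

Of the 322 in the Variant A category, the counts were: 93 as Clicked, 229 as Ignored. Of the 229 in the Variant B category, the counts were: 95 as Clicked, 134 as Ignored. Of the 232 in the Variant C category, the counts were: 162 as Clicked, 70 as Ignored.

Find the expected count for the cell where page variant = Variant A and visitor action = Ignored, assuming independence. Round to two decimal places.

Row total (Variant A) = 322; column total (Ignored) = 433; grand total N = 783.
Expected count = (row total × column total) / N = 322 × 433 / 783 = 178.07.

178.07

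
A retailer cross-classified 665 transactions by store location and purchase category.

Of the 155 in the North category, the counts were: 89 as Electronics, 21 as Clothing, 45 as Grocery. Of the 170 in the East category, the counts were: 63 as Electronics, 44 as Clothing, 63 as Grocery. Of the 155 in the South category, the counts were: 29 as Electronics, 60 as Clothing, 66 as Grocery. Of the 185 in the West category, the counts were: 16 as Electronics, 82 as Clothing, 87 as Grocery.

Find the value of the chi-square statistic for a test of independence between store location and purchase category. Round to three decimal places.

Row totals: 155, 170, 155, 185. Column totals: 197, 207, 261. Grand total N = 665.
Expected counts (row total × column total / N):
  North, Electronics: 155×197/665 = 45.9173
  North, Clothing: 155×207/665 = 48.2481
  North, Grocery: 155×261/665 = 60.8346
  East, Electronics: 170×197/665 = 50.3609
  East, Clothing: 170×207/665 = 52.9173
  East, Grocery: 170×261/665 = 66.7218
  South, Electronics: 155×197/665 = 45.9173
  South, Clothing: 155×207/665 = 48.2481
  South, Grocery: 155×261/665 = 60.8346
  West, Electronics: 185×197/665 = 54.8045
  West, Clothing: 185×207/665 = 57.5865
  West, Grocery: 185×261/665 = 72.6090
Contributions (O − E)²/E:
  (89 − 45.9173)²/45.9173 = 40.4231
  (21 − 48.2481)²/48.2481 = 15.3884
  (45 − 60.8346)²/60.8346 = 4.1216
  (63 − 50.3609)²/50.3609 = 3.1720
  (44 − 52.9173)²/52.9173 = 1.5027
  (63 − 66.7218)²/66.7218 = 0.2076
  (29 − 45.9173)²/45.9173 = 6.2328
  (60 − 48.2481)²/48.2481 = 2.8624
  (66 − 60.8346)²/60.8346 = 0.4386
  (16 − 54.8045)²/54.8045 = 27.4756
  (82 − 57.5865)²/57.5865 = 10.3500
  (87 − 72.6090)²/72.6090 = 2.8523
χ² = 40.4231 + 15.3884 + 4.1216 + 3.1720 + 1.5027 + 0.2076 + 6.2328 + 2.8624 + 0.4386 + 27.4756 + 10.3500 + 2.8523 = 115.027

115.027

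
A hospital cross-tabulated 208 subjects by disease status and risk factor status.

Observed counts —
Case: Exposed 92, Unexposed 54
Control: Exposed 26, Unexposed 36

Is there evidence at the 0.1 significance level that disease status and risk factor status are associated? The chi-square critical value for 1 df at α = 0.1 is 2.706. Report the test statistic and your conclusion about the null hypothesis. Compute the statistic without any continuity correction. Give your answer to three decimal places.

Row totals: 146, 62. Column totals: 118, 90. Grand total N = 208.
Expected counts (row total × column total / N):
  Case, Exposed: 146×118/208 = 82.8269
  Case, Unexposed: 146×90/208 = 63.1731
  Control, Exposed: 62×118/208 = 35.1731
  Control, Unexposed: 62×90/208 = 26.8269
Contributions (O − E)²/E:
  (92 − 82.8269)²/82.8269 = 1.0159
  (54 − 63.1731)²/63.1731 = 1.3320
  (26 − 35.1731)²/35.1731 = 2.3923
  (36 − 26.8269)²/26.8269 = 3.1366
χ² = 1.0159 + 1.3320 + 2.3923 + 3.1366 = 7.877
df = (2−1)(2−1) = 1. Since 7.877 > 2.706, reject the null hypothesis of independence at α = 0.1.

7.877; reject H₀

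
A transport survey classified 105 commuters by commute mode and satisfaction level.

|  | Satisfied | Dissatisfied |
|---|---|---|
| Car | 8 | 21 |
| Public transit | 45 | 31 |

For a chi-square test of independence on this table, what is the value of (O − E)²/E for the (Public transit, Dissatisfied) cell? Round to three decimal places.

Row total (Public transit) = 76; column total (Dissatisfied) = 52; N = 105.
Expected count E = 76 × 52 / 105 = 37.6381.
Contribution = (O − E)²/E = (31 − 37.6381)² / 37.6381 = 1.171.

1.171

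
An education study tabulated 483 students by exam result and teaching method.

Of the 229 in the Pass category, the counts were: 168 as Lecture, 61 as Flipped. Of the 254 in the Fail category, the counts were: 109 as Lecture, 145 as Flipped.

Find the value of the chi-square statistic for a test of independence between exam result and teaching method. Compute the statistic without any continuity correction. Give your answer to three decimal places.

Row totals: 229, 254. Column totals: 277, 206. Grand total N = 483.
Expected counts (row total × column total / N):
  Pass, Lecture: 229×277/483 = 131.33126
  Pass, Flipped: 229×206/483 = 97.66874
  Fail, Lecture: 254×277/483 = 145.66874
  Fail, Flipped: 254×206/483 = 108.33126
Contributions (O − E)²/E:
  (168 − 131.33126)²/131.33126 = 10.2382
  (61 − 97.66874)²/97.66874 = 13.7669
  (109 − 145.66874)²/145.66874 = 9.2305
  (145 − 108.33126)²/108.33126 = 12.4119
χ² = 10.2382 + 13.7669 + 9.2305 + 12.4119 = 45.648

45.648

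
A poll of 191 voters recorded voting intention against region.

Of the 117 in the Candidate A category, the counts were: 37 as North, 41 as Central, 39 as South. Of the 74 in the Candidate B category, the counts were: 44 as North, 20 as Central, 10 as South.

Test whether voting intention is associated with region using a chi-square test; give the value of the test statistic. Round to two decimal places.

16.13

Row totals: 117, 74. Column totals: 81, 61, 49. Grand total N = 191.
Expected counts (row total × column total / N):
  Candidate A, North: 117×81/191 = 49.6178
  Candidate A, Central: 117×61/191 = 37.3665
  Candidate A, South: 117×49/191 = 30.0157
  Candidate B, North: 74×81/191 = 31.3822
  Candidate B, Central: 74×61/191 = 23.6335
  Candidate B, South: 74×49/191 = 18.9843
Contributions (O − E)²/E:
  (37 − 49.6178)²/49.6178 = 3.2087
  (41 − 37.3665)²/37.3665 = 0.3533
  (39 − 30.0157)²/30.0157 = 2.6892
  (44 − 31.3822)²/31.3822 = 5.0732
  (20 − 23.6335)²/23.6335 = 0.5586
  (10 − 18.9843)²/18.9843 = 4.2518
χ² = 3.2087 + 0.3533 + 2.6892 + 5.0732 + 0.5586 + 4.2518 = 16.13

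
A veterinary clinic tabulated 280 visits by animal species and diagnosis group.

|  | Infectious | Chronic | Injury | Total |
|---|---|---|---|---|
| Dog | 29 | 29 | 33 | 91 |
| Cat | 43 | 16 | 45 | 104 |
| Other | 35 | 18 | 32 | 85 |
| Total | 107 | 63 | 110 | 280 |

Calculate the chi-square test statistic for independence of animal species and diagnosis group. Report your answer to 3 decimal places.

Grand total N = 280.
Expected counts (row total × column total / N):
  Dog, Infectious: 91×107/280 = 34.7750
  Dog, Chronic: 91×63/280 = 20.4750
  Dog, Injury: 91×110/280 = 35.7500
  Cat, Infectious: 104×107/280 = 39.7429
  Cat, Chronic: 104×63/280 = 23.4000
  Cat, Injury: 104×110/280 = 40.8571
  Other, Infectious: 85×107/280 = 32.4821
  Other, Chronic: 85×63/280 = 19.1250
  Other, Injury: 85×110/280 = 33.3929
Contributions (O − E)²/E:
  (29 − 34.7750)²/34.7750 = 0.9590
  (29 − 20.4750)²/20.4750 = 3.5495
  (33 − 35.7500)²/35.7500 = 0.2115
  (43 − 39.7429)²/39.7429 = 0.2669
  (16 − 23.4000)²/23.4000 = 2.3402
  (45 − 40.8571)²/40.8571 = 0.4201
  (35 − 32.4821)²/32.4821 = 0.1952
  (18 − 19.1250)²/19.1250 = 0.0662
  (32 − 33.3929)²/33.3929 = 0.0581
χ² = 0.9590 + 3.5495 + 0.2115 + 0.2669 + 2.3402 + 0.4201 + 0.1952 + 0.0662 + 0.0581 = 8.067

8.067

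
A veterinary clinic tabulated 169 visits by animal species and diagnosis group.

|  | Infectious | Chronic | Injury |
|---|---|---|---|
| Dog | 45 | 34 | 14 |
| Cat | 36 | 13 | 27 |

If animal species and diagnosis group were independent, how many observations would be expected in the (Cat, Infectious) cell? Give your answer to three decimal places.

36.426

Row total (Cat) = 76; column total (Infectious) = 81; grand total N = 169.
Expected count = (row total × column total) / N = 76 × 81 / 169 = 36.426.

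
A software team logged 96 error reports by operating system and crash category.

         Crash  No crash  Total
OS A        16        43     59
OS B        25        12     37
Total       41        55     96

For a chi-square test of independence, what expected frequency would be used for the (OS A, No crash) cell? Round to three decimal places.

33.802

Row total (OS A) = 59; column total (No crash) = 55; grand total N = 96.
Expected count = (row total × column total) / N = 59 × 55 / 96 = 33.802.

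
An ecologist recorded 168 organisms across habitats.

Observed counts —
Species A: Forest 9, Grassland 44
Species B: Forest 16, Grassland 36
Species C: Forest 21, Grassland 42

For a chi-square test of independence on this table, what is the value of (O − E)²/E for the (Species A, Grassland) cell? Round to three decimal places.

0.789

Row total (Species A) = 53; column total (Grassland) = 122; N = 168.
Expected count E = 53 × 122 / 168 = 38.4881.
Contribution = (O − E)²/E = (44 − 38.4881)² / 38.4881 = 0.789.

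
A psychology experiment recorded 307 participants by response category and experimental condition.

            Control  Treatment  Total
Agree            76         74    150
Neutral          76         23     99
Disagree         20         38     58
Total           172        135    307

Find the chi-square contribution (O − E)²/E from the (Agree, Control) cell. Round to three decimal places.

0.769

Row total (Agree) = 150; column total (Control) = 172; N = 307.
Expected count E = 150 × 172 / 307 = 84.0391.
Contribution = (O − E)²/E = (76 − 84.0391)² / 84.0391 = 0.769.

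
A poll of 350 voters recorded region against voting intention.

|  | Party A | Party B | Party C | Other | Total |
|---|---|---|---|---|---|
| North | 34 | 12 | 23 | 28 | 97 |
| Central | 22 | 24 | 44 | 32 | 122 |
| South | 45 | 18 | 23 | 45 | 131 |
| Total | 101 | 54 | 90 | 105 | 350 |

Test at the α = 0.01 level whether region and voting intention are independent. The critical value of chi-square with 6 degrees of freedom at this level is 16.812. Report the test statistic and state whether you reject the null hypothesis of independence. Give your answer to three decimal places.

Grand total N = 350.
Expected counts (row total × column total / N):
  North, Party A: 97×101/350 = 27.9914
  North, Party B: 97×54/350 = 14.9657
  North, Party C: 97×90/350 = 24.9429
  North, Other: 97×105/350 = 29.1000
  Central, Party A: 122×101/350 = 35.2057
  Central, Party B: 122×54/350 = 18.8229
  Central, Party C: 122×90/350 = 31.3714
  Central, Other: 122×105/350 = 36.6000
  South, Party A: 131×101/350 = 37.8029
  South, Party B: 131×54/350 = 20.2114
  South, Party C: 131×90/350 = 33.6857
  South, Other: 131×105/350 = 39.3000
Contributions (O − E)²/E:
  (34 − 27.9914)²/27.9914 = 1.2898
  (12 − 14.9657)²/14.9657 = 0.5877
  (23 − 24.9429)²/24.9429 = 0.1513
  (28 − 29.1000)²/29.1000 = 0.0416
  (22 − 35.2057)²/35.2057 = 4.9535
  (24 − 18.8229)²/18.8229 = 1.4239
  (44 − 31.3714)²/31.3714 = 5.0837
  (32 − 36.6000)²/36.6000 = 0.5781
  (45 − 37.8029)²/37.8029 = 1.3702
  (18 − 20.2114)²/20.2114 = 0.2420
  (23 − 33.6857)²/33.6857 = 3.3897
  (45 − 39.3000)²/39.3000 = 0.8267
χ² = 1.2898 + 0.5877 + 0.1513 + 0.0416 + 4.9535 + 1.4239 + 5.0837 + 0.5781 + 1.3702 + 0.2420 + 3.3897 + 0.8267 = 19.938
df = (3−1)(4−1) = 6. Since 19.938 > 16.812, reject the null hypothesis of independence at α = 0.01.

19.938; reject H₀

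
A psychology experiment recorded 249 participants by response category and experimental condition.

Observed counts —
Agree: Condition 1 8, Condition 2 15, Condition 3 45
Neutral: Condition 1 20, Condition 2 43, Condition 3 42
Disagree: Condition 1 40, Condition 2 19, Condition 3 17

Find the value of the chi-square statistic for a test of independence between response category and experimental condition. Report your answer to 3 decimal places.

49.117

Row totals: 68, 105, 76. Column totals: 68, 77, 104. Grand total N = 249.
Expected counts (row total × column total / N):
  Agree, Condition 1: 68×68/249 = 18.57028
  Agree, Condition 2: 68×77/249 = 21.02811
  Agree, Condition 3: 68×104/249 = 28.40161
  Neutral, Condition 1: 105×68/249 = 28.67470
  Neutral, Condition 2: 105×77/249 = 32.46988
  Neutral, Condition 3: 105×104/249 = 43.85542
  Disagree, Condition 1: 76×68/249 = 20.75502
  Disagree, Condition 2: 76×77/249 = 23.50201
  Disagree, Condition 3: 76×104/249 = 31.74297
Contributions (O − E)²/E:
  (8 − 18.57028)²/18.57028 = 6.0166
  (15 − 21.02811)²/21.02811 = 1.7281
  (45 − 28.40161)²/28.40161 = 9.7004
  (20 − 28.67470)²/28.67470 = 2.6243
  (43 − 32.46988)²/32.46988 = 3.4150
  (42 − 43.85542)²/43.85542 = 0.0785
  (40 − 20.75502)²/20.75502 = 17.8448
  (19 − 23.50201)²/23.50201 = 0.8624
  (17 − 31.74297)²/31.74297 = 6.8473
χ² = 6.0166 + 1.7281 + 9.7004 + 2.6243 + 3.4150 + 0.0785 + 17.8448 + 0.8624 + 6.8473 = 49.117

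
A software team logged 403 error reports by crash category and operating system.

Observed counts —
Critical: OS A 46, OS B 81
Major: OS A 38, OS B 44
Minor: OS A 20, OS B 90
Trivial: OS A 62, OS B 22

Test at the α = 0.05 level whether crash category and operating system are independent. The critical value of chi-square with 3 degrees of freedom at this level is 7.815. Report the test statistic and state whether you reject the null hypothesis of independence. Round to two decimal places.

63.13; reject H₀

Row totals: 127, 82, 110, 84. Column totals: 166, 237. Grand total N = 403.
Expected counts (row total × column total / N):
  Critical, OS A: 127×166/403 = 52.313
  Critical, OS B: 127×237/403 = 74.687
  Major, OS A: 82×166/403 = 33.777
  Major, OS B: 82×237/403 = 48.223
  Minor, OS A: 110×166/403 = 45.310
  Minor, OS B: 110×237/403 = 64.690
  Trivial, OS A: 84×166/403 = 34.600
  Trivial, OS B: 84×237/403 = 49.400
Contributions (O − E)²/E:
  (46 − 52.313)²/52.313 = 0.7618
  (81 − 74.687)²/74.687 = 0.5336
  (38 − 33.777)²/33.777 = 0.5280
  (44 − 48.223)²/48.223 = 0.3698
  (20 − 45.310)²/45.310 = 14.1381
  (90 − 64.690)²/64.690 = 9.9026
  (62 − 34.600)²/34.600 = 21.6983
  (22 − 49.400)²/49.400 = 15.1976
χ² = 0.7618 + 0.5336 + 0.5280 + 0.3698 + 14.1381 + 9.9026 + 21.6983 + 15.1976 = 63.13
df = (4−1)(2−1) = 3. Since 63.13 > 7.815, reject the null hypothesis of independence at α = 0.05.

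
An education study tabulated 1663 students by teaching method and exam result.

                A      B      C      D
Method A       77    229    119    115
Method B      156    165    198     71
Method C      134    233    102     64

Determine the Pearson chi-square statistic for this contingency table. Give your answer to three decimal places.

Row totals: 540, 590, 533. Column totals: 367, 627, 419, 250. Grand total N = 1663.
Expected counts (row total × column total / N):
  Method A, A: 540×367/1663 = 119.1702
  Method A, B: 540×627/1663 = 203.5959
  Method A, C: 540×419/1663 = 136.0553
  Method A, D: 540×250/1663 = 81.1786
  Method B, A: 590×367/1663 = 130.2044
  Method B, B: 590×627/1663 = 222.4474
  Method B, C: 590×419/1663 = 148.6530
  Method B, D: 590×250/1663 = 88.6951
  Method C, A: 533×367/1663 = 117.6254
  Method C, B: 533×627/1663 = 200.9567
  Method C, C: 533×419/1663 = 134.2916
  Method C, D: 533×250/1663 = 80.1263
Contributions (O − E)²/E:
  (77 − 119.1702)²/119.1702 = 14.9226
  (229 − 203.5959)²/203.5959 = 3.1698
  (119 − 136.0553)²/136.0553 = 2.1380
  (115 − 81.1786)²/81.1786 = 14.0910
  (156 − 130.2044)²/130.2044 = 5.1105
  (165 − 222.4474)²/222.4474 = 14.8359
  (198 − 148.6530)²/148.6530 = 16.3813
  (71 − 88.6951)²/88.6951 = 3.5303
  (134 − 117.6254)²/117.6254 = 2.2795
  (233 − 200.9567)²/200.9567 = 5.1094
  (102 − 134.2916)²/134.2916 = 7.7648
  (64 − 80.1263)²/80.1263 = 3.2456
χ² = 14.9226 + 3.1698 + 2.1380 + 14.0910 + 5.1105 + 14.8359 + 16.3813 + 3.5303 + 2.2795 + 5.1094 + 7.7648 + 3.2456 = 92.579

92.579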